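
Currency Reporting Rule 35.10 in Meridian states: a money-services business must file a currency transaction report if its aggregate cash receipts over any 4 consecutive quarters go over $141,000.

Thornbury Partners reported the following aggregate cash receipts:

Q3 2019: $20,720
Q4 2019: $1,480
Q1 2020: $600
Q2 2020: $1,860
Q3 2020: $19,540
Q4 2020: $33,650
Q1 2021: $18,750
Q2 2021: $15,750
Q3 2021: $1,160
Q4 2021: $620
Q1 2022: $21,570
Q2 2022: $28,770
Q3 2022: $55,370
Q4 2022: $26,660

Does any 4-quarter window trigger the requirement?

Q3 2019–Q2 2020: $20,720 + $1,480 + $600 + $1,860 = $24,660 (under)
Q4 2019–Q3 2020: $1,480 + $600 + $1,860 + $19,540 = $23,480 (under)
Q1 2020–Q4 2020: $600 + $1,860 + $19,540 + $33,650 = $55,650 (under)
Q2 2020–Q1 2021: $1,860 + $19,540 + $33,650 + $18,750 = $73,800 (under)
Q3 2020–Q2 2021: $19,540 + $33,650 + $18,750 + $15,750 = $87,690 (under)
Q4 2020–Q3 2021: $33,650 + $18,750 + $15,750 + $1,160 = $69,310 (under)
Q1 2021–Q4 2021: $18,750 + $15,750 + $1,160 + $620 = $36,280 (under)
Q2 2021–Q1 2022: $15,750 + $1,160 + $620 + $21,570 = $39,100 (under)
Q3 2021–Q2 2022: $1,160 + $620 + $21,570 + $28,770 = $52,120 (under)
Q4 2021–Q3 2022: $620 + $21,570 + $28,770 + $55,370 = $106,330 (under)
Q1 2022–Q4 2022: $21,570 + $28,770 + $55,370 + $26,660 = $132,370 (under)
No window exceeds $141,000.

No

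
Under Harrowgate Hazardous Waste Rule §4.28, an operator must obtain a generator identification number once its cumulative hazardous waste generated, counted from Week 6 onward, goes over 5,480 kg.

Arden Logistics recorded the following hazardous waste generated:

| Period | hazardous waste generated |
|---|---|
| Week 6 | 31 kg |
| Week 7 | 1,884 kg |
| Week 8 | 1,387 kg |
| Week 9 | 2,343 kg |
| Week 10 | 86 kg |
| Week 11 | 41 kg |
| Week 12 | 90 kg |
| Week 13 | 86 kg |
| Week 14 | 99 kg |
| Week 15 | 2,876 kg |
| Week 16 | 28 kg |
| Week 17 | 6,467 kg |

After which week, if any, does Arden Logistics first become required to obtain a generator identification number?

Week 9

Through Week 6: 31 kg
Through Week 7: 1,915 kg
Through Week 8: 3,302 kg
Through Week 9: 5,645 kg ← exceeds threshold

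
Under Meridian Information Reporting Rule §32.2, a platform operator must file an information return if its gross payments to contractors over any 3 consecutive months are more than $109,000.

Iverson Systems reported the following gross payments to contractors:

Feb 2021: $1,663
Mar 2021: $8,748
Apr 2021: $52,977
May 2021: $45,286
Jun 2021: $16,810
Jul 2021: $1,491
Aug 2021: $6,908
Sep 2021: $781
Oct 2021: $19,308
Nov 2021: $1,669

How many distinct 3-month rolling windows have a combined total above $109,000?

Feb 2021–Apr 2021: $1,663 + $8,748 + $52,977 = $63,388 (under)
Mar 2021–May 2021: $8,748 + $52,977 + $45,286 = $107,011 (under)
Apr 2021–Jun 2021: $52,977 + $45,286 + $16,810 = $115,073 (over)
May 2021–Jul 2021: $45,286 + $16,810 + $1,491 = $63,587 (under)
Jun 2021–Aug 2021: $16,810 + $1,491 + $6,908 = $25,209 (under)
Jul 2021–Sep 2021: $1,491 + $6,908 + $781 = $9,180 (under)
Aug 2021–Oct 2021: $6,908 + $781 + $19,308 = $26,997 (under)
Sep 2021–Nov 2021: $781 + $19,308 + $1,669 = $21,758 (under)
1 window exceeds the threshold.

1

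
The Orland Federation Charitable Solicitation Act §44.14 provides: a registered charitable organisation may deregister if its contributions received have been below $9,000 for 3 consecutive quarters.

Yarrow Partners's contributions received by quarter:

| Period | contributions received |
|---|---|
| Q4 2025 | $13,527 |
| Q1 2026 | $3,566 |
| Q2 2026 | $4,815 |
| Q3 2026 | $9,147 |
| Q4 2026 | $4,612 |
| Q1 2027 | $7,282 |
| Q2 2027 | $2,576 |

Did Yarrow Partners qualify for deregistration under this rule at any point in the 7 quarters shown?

Yes

Quarters below $9,000: Q1 2026, Q2 2026, Q4 2026, Q1 2027, Q2 2027.
Longest run of consecutive quarters below the threshold: 3.
3 ≥ 3, so Yarrow Partners became eligible.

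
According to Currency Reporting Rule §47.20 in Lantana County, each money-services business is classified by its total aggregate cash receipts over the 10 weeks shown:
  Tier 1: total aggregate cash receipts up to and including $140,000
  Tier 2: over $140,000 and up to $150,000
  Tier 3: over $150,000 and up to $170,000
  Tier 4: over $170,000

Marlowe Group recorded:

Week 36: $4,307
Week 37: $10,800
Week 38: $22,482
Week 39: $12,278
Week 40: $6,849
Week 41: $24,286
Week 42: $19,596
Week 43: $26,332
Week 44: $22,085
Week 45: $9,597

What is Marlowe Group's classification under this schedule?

Tier 3

Total aggregate cash receipts: $4,307 + $10,800 + $22,482 + $12,278 + $6,849 + $24,286 + $19,596 + $26,332 + $22,085 + $9,597 = $158,612.
$150,000 < $158,612 ≤ $170,000, so Tier 3 applies.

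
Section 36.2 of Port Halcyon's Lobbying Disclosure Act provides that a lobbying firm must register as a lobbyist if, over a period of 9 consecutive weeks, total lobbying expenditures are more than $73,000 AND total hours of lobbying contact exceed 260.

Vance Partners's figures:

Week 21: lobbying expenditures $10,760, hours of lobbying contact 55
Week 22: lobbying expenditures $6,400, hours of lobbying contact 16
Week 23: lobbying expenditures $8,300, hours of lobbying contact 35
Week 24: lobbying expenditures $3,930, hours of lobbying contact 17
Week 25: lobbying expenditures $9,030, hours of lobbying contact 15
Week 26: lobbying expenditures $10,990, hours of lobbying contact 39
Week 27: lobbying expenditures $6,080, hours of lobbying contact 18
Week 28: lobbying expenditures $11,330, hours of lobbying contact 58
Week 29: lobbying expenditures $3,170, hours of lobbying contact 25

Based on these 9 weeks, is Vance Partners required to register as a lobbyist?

Total lobbying expenditures: $10,760 + $6,400 + $8,300 + $3,930 + $9,030 + $10,990 + $6,080 + $11,330 + $3,170 = $69,990 (≤ $73,000).
Total hours of lobbying contact: 55 + 16 + 35 + 17 + 15 + 39 + 18 + 58 + 25 = 278 (> 260).
The test is 'and': the rule requires both, and at least one is not exceeded.

No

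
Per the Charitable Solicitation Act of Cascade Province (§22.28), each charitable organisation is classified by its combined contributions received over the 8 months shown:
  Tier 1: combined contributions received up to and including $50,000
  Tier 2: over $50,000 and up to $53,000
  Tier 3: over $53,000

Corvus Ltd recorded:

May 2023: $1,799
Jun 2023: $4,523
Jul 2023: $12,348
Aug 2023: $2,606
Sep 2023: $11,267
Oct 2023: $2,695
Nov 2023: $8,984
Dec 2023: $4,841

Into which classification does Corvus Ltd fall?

Combined contributions received: $1,799 + $4,523 + $12,348 + $2,606 + $11,267 + $2,695 + $8,984 + $4,841 = $49,063.
$49,063 ≤ $50,000, so Tier 1 applies.

Tier 1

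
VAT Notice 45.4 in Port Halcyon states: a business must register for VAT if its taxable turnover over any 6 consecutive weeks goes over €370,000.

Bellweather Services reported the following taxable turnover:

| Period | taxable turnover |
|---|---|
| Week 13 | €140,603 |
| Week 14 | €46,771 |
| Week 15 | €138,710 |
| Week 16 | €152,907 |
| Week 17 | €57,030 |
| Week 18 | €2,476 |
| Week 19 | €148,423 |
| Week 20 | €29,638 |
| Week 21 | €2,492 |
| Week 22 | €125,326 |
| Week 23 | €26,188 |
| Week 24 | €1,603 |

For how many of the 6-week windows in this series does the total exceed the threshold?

4

Week 13–Week 18: €140,603 + €46,771 + €138,710 + €152,907 + €57,030 + €2,476 = €538,497 (over)
Week 14–Week 19: €46,771 + €138,710 + €152,907 + €57,030 + €2,476 + €148,423 = €546,317 (over)
Week 15–Week 20: €138,710 + €152,907 + €57,030 + €2,476 + €148,423 + €29,638 = €529,184 (over)
Week 16–Week 21: €152,907 + €57,030 + €2,476 + €148,423 + €29,638 + €2,492 = €392,966 (over)
Week 17–Week 22: €57,030 + €2,476 + €148,423 + €29,638 + €2,492 + €125,326 = €365,385 (under)
Week 18–Week 23: €2,476 + €148,423 + €29,638 + €2,492 + €125,326 + €26,188 = €334,543 (under)
Week 19–Week 24: €148,423 + €29,638 + €2,492 + €125,326 + €26,188 + €1,603 = €333,670 (under)
4 windows exceed the threshold.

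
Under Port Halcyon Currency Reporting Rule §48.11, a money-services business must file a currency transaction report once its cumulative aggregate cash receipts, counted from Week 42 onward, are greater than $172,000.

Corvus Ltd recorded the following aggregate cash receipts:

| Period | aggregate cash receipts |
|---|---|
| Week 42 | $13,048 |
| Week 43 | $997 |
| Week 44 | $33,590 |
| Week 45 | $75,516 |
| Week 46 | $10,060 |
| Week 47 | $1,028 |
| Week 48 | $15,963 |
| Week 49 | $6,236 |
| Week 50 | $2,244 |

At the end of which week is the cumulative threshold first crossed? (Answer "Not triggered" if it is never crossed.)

Through Week 42: $13,048
Through Week 43: $14,045
Through Week 44: $47,635
Through Week 45: $123,151
Through Week 46: $133,211
Through Week 47: $134,239
Through Week 48: $150,202
Through Week 49: $156,438
Through Week 50: $158,682
Final cumulative total $158,682 ≤ $172,000; the threshold is never exceeded.

Not triggered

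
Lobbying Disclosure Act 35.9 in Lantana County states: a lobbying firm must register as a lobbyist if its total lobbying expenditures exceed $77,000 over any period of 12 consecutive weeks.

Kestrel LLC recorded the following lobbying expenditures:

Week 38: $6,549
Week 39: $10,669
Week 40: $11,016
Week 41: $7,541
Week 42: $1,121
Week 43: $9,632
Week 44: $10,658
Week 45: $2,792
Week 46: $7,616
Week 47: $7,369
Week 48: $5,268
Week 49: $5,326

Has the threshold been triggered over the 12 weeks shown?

Yes

Total lobbying expenditures: $6,549 + $10,669 + $11,016 + $7,541 + $1,121 + $9,632 + $10,658 + $2,792 + $7,616 + $7,369 + $5,268 + $5,326 = $85,557.
$85,557 > $77,000, so the threshold is exceeded.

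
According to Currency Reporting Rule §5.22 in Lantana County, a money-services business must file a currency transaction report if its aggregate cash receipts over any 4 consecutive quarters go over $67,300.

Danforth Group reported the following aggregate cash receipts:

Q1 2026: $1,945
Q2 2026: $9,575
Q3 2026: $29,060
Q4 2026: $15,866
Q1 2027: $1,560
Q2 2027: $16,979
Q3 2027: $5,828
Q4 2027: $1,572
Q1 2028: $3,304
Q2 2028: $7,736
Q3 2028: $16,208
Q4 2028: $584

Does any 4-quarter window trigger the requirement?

Q1 2026–Q4 2026: $1,945 + $9,575 + $29,060 + $15,866 = $56,446 (under)
Q2 2026–Q1 2027: $9,575 + $29,060 + $15,866 + $1,560 = $56,061 (under)
Q3 2026–Q2 2027: $29,060 + $15,866 + $1,560 + $16,979 = $63,465 (under)
Q4 2026–Q3 2027: $15,866 + $1,560 + $16,979 + $5,828 = $40,233 (under)
Q1 2027–Q4 2027: $1,560 + $16,979 + $5,828 + $1,572 = $25,939 (under)
Q2 2027–Q1 2028: $16,979 + $5,828 + $1,572 + $3,304 = $27,683 (under)
Q3 2027–Q2 2028: $5,828 + $1,572 + $3,304 + $7,736 = $18,440 (under)
Q4 2027–Q3 2028: $1,572 + $3,304 + $7,736 + $16,208 = $28,820 (under)
Q1 2028–Q4 2028: $3,304 + $7,736 + $16,208 + $584 = $27,832 (under)
No window exceeds $67,300.

No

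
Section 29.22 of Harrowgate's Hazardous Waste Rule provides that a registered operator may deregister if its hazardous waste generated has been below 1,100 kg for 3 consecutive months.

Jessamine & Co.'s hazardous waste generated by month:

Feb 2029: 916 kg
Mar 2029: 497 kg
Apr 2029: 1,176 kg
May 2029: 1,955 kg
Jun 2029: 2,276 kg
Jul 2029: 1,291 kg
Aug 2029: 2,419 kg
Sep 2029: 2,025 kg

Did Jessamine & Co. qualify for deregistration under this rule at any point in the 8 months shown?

No

Months below 1,100 kg: Feb 2029, Mar 2029.
Longest run of consecutive months below the threshold: 2.
2 < 3, so Jessamine & Co. never became eligible.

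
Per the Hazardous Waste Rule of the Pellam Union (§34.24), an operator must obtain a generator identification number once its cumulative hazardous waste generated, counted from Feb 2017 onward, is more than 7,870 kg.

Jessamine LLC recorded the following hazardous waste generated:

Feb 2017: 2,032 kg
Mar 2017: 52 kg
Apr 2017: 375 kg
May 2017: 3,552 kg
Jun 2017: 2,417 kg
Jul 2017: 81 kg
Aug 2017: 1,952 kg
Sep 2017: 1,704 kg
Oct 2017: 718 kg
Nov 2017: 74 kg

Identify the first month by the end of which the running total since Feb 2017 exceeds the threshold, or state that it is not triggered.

Through Feb 2017: 2,032 kg
Through Mar 2017: 2,084 kg
Through Apr 2017: 2,459 kg
Through May 2017: 6,011 kg
Through Jun 2017: 8,428 kg ← exceeds threshold

Jun 2017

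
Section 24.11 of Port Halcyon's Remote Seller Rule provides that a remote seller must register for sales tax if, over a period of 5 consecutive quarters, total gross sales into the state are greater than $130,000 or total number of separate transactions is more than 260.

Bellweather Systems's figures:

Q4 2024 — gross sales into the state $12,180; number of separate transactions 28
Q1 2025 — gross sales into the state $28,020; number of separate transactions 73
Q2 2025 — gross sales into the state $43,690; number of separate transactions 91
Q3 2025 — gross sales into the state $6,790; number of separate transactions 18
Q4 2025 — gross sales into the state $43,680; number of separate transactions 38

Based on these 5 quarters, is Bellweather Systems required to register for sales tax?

Yes

Total gross sales into the state: $12,180 + $28,020 + $43,690 + $6,790 + $43,680 = $134,360 (> $130,000).
Total number of separate transactions: 28 + 73 + 91 + 18 + 38 = 248 (≤ 260).
The test is 'or': at least one threshold is exceeded.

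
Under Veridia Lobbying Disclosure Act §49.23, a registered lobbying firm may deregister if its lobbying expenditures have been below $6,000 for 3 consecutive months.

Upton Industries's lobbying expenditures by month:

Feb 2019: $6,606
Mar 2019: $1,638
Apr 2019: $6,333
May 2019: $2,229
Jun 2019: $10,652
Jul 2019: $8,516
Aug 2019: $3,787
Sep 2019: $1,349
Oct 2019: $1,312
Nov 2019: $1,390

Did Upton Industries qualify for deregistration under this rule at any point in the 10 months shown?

Months below $6,000: Mar 2019, May 2019, Aug 2019, Sep 2019, Oct 2019, Nov 2019.
Longest run of consecutive months below the threshold: 4.
4 ≥ 3, so Upton Industries became eligible.

Yes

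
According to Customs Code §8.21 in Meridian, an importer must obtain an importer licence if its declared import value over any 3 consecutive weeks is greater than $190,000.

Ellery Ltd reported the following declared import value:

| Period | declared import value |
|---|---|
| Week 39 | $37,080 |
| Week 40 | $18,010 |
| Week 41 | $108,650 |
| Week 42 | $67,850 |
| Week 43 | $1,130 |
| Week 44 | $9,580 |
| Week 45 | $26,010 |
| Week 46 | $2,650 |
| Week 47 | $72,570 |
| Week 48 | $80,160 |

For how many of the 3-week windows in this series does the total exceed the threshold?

1

Week 39–Week 41: $37,080 + $18,010 + $108,650 = $163,740 (under)
Week 40–Week 42: $18,010 + $108,650 + $67,850 = $194,510 (over)
Week 41–Week 43: $108,650 + $67,850 + $1,130 = $177,630 (under)
Week 42–Week 44: $67,850 + $1,130 + $9,580 = $78,560 (under)
Week 43–Week 45: $1,130 + $9,580 + $26,010 = $36,720 (under)
Week 44–Week 46: $9,580 + $26,010 + $2,650 = $38,240 (under)
Week 45–Week 47: $26,010 + $2,650 + $72,570 = $101,230 (under)
Week 46–Week 48: $2,650 + $72,570 + $80,160 = $155,380 (under)
1 window exceeds the threshold.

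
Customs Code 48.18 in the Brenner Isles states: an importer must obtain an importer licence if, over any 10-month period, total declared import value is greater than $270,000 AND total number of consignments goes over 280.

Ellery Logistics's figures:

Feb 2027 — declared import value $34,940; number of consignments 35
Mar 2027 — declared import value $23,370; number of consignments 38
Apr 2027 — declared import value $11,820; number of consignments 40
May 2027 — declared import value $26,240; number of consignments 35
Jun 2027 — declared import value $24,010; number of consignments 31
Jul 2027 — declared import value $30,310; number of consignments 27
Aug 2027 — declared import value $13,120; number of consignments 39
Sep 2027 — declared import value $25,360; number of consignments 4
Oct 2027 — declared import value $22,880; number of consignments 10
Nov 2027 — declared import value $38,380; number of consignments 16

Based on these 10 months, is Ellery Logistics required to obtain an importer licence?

Total declared import value: $34,940 + $23,370 + $11,820 + $26,240 + $24,010 + $30,310 + $13,120 + $25,360 + $22,880 + $38,380 = $250,430 (≤ $270,000).
Total number of consignments: 35 + 38 + 40 + 35 + 31 + 27 + 39 + 4 + 10 + 16 = 275 (≤ 280).
The test is 'and': the rule requires both, and at least one is not exceeded.

No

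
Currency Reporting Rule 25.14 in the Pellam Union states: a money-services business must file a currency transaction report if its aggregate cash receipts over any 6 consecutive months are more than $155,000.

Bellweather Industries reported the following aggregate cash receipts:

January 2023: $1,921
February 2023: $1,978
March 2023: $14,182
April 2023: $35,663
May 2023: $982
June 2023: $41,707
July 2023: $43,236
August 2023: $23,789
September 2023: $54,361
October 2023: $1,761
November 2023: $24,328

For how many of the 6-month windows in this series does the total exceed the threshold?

January 2023–June 2023: $1,921 + $1,978 + $14,182 + $35,663 + $982 + $41,707 = $96,433 (under)
February 2023–July 2023: $1,978 + $14,182 + $35,663 + $982 + $41,707 + $43,236 = $137,748 (under)
March 2023–August 2023: $14,182 + $35,663 + $982 + $41,707 + $43,236 + $23,789 = $159,559 (over)
April 2023–September 2023: $35,663 + $982 + $41,707 + $43,236 + $23,789 + $54,361 = $199,738 (over)
May 2023–October 2023: $982 + $41,707 + $43,236 + $23,789 + $54,361 + $1,761 = $165,836 (over)
June 2023–November 2023: $41,707 + $43,236 + $23,789 + $54,361 + $1,761 + $24,328 = $189,182 (over)
4 windows exceed the threshold.

4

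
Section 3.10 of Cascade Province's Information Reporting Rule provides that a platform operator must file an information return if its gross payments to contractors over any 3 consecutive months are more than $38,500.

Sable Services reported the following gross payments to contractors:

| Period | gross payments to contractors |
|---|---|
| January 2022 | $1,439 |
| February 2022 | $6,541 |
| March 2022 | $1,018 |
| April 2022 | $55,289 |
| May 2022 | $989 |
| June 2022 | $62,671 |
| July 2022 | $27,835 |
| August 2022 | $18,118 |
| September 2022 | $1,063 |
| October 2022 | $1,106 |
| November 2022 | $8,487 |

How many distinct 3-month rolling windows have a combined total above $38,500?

6

January 2022–March 2022: $1,439 + $6,541 + $1,018 = $8,998 (under)
February 2022–April 2022: $6,541 + $1,018 + $55,289 = $62,848 (over)
March 2022–May 2022: $1,018 + $55,289 + $989 = $57,296 (over)
April 2022–June 2022: $55,289 + $989 + $62,671 = $118,949 (over)
May 2022–July 2022: $989 + $62,671 + $27,835 = $91,495 (over)
June 2022–August 2022: $62,671 + $27,835 + $18,118 = $108,624 (over)
July 2022–September 2022: $27,835 + $18,118 + $1,063 = $47,016 (over)
August 2022–October 2022: $18,118 + $1,063 + $1,106 = $20,287 (under)
September 2022–November 2022: $1,063 + $1,106 + $8,487 = $10,656 (under)
6 windows exceed the threshold.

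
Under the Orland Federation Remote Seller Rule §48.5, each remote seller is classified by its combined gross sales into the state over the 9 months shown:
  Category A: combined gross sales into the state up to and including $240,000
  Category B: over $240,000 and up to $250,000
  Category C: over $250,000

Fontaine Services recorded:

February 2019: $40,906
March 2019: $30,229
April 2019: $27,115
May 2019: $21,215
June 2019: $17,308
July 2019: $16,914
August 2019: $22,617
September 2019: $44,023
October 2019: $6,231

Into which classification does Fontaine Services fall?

Combined gross sales into the state: $40,906 + $30,229 + $27,115 + $21,215 + $17,308 + $16,914 + $22,617 + $44,023 + $6,231 = $226,558.
$226,558 ≤ $240,000, so Category A applies.

Category A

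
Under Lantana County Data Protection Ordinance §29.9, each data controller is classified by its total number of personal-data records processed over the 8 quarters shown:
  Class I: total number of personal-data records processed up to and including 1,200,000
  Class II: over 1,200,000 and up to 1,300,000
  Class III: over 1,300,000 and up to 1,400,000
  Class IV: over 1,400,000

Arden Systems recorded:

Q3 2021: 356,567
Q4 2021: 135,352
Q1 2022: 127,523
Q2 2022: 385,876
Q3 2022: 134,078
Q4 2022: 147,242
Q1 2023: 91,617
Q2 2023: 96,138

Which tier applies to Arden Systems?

Total number of personal-data records processed: 356,567 + 135,352 + 127,523 + 385,876 + 134,078 + 147,242 + 91,617 + 96,138 = 1,474,393.
1,474,393 > 1,400,000, so Class IV applies.

Class IV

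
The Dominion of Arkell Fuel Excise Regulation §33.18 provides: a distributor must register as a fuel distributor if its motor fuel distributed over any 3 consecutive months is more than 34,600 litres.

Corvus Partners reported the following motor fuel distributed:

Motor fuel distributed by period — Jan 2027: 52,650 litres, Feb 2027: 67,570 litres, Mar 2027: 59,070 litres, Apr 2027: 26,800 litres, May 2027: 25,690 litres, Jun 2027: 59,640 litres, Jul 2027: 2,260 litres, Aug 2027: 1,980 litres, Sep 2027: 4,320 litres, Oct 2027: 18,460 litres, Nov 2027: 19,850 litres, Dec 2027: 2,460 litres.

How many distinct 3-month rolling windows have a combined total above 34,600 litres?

Jan 2027–Mar 2027: 52,650 litres + 67,570 litres + 59,070 litres = 179,290 litres (over)
Feb 2027–Apr 2027: 67,570 litres + 59,070 litres + 26,800 litres = 153,440 litres (over)
Mar 2027–May 2027: 59,070 litres + 26,800 litres + 25,690 litres = 111,560 litres (over)
Apr 2027–Jun 2027: 26,800 litres + 25,690 litres + 59,640 litres = 112,130 litres (over)
May 2027–Jul 2027: 25,690 litres + 59,640 litres + 2,260 litres = 87,590 litres (over)
Jun 2027–Aug 2027: 59,640 litres + 2,260 litres + 1,980 litres = 63,880 litres (over)
Jul 2027–Sep 2027: 2,260 litres + 1,980 litres + 4,320 litres = 8,560 litres (under)
Aug 2027–Oct 2027: 1,980 litres + 4,320 litres + 18,460 litres = 24,760 litres (under)
Sep 2027–Nov 2027: 4,320 litres + 18,460 litres + 19,850 litres = 42,630 litres (over)
Oct 2027–Dec 2027: 18,460 litres + 19,850 litres + 2,460 litres = 40,770 litres (over)
8 windows exceed the threshold.

8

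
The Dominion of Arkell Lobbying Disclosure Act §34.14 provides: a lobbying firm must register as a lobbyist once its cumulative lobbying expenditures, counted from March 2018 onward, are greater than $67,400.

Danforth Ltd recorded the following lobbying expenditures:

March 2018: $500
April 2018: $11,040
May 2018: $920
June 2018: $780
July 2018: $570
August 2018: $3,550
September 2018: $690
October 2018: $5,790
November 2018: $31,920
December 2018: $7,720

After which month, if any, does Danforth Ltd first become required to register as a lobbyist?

Not triggered

Through March 2018: $500
Through April 2018: $11,540
Through May 2018: $12,460
Through June 2018: $13,240
Through July 2018: $13,810
Through August 2018: $17,360
Through September 2018: $18,050
Through October 2018: $23,840
Through November 2018: $55,760
Through December 2018: $63,480
Final cumulative total $63,480 ≤ $67,400; the threshold is never exceeded.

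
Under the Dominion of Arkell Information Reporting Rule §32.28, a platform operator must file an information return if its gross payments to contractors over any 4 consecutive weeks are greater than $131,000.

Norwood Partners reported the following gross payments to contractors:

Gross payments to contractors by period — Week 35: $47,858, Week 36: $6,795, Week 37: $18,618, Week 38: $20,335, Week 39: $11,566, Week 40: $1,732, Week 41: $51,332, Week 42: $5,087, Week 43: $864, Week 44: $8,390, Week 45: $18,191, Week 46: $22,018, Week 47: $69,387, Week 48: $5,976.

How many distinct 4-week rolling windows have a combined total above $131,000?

0

Week 35–Week 38: $47,858 + $6,795 + $18,618 + $20,335 = $93,606 (under)
Week 36–Week 39: $6,795 + $18,618 + $20,335 + $11,566 = $57,314 (under)
Week 37–Week 40: $18,618 + $20,335 + $11,566 + $1,732 = $52,251 (under)
Week 38–Week 41: $20,335 + $11,566 + $1,732 + $51,332 = $84,965 (under)
Week 39–Week 42: $11,566 + $1,732 + $51,332 + $5,087 = $69,717 (under)
Week 40–Week 43: $1,732 + $51,332 + $5,087 + $864 = $59,015 (under)
Week 41–Week 44: $51,332 + $5,087 + $864 + $8,390 = $65,673 (under)
Week 42–Week 45: $5,087 + $864 + $8,390 + $18,191 = $32,532 (under)
Week 43–Week 46: $864 + $8,390 + $18,191 + $22,018 = $49,463 (under)
Week 44–Week 47: $8,390 + $18,191 + $22,018 + $69,387 = $117,986 (under)
Week 45–Week 48: $18,191 + $22,018 + $69,387 + $5,976 = $115,572 (under)
0 windows exceed the threshold.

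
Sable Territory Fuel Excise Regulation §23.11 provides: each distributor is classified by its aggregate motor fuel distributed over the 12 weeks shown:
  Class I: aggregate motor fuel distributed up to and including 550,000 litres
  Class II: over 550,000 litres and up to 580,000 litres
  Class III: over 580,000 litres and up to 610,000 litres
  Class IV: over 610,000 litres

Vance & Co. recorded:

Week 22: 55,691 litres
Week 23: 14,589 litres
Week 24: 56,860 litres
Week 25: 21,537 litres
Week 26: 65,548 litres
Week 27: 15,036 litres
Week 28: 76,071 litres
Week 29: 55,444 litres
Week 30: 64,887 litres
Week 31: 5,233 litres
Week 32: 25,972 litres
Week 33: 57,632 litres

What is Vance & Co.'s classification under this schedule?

Class I

Aggregate motor fuel distributed: 55,691 litres + 14,589 litres + 56,860 litres + 21,537 litres + 65,548 litres + 15,036 litres + 76,071 litres + 55,444 litres + 64,887 litres + 5,233 litres + 25,972 litres + 57,632 litres = 514,500 litres.
514,500 litres ≤ 550,000 litres, so Class I applies.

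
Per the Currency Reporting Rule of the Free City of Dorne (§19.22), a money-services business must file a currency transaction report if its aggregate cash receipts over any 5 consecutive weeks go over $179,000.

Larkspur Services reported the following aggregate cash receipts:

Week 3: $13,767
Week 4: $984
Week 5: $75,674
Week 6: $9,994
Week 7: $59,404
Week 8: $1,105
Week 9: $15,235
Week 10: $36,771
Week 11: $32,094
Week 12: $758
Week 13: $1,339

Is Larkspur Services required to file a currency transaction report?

Week 3–Week 7: $13,767 + $984 + $75,674 + $9,994 + $59,404 = $159,823 (under)
Week 4–Week 8: $984 + $75,674 + $9,994 + $59,404 + $1,105 = $147,161 (under)
Week 5–Week 9: $75,674 + $9,994 + $59,404 + $1,105 + $15,235 = $161,412 (under)
Week 6–Week 10: $9,994 + $59,404 + $1,105 + $15,235 + $36,771 = $122,509 (under)
Week 7–Week 11: $59,404 + $1,105 + $15,235 + $36,771 + $32,094 = $144,609 (under)
Week 8–Week 12: $1,105 + $15,235 + $36,771 + $32,094 + $758 = $85,963 (under)
Week 9–Week 13: $15,235 + $36,771 + $32,094 + $758 + $1,339 = $86,197 (under)
No window exceeds $179,000.

No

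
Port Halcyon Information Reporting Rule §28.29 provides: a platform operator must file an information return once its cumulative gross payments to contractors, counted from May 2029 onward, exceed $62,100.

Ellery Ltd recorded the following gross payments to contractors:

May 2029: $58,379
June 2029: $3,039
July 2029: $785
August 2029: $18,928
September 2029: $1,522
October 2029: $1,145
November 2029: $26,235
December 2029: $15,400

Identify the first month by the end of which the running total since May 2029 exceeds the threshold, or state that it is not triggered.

July 2029

Through May 2029: $58,379
Through June 2029: $61,418
Through July 2029: $62,203 ← exceeds threshold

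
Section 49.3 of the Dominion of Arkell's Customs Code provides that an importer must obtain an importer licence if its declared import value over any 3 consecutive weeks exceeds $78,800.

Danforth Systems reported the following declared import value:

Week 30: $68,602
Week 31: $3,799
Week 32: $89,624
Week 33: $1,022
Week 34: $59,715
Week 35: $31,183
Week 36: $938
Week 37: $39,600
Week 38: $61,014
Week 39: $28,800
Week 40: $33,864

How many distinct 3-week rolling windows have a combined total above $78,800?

8

Week 30–Week 32: $68,602 + $3,799 + $89,624 = $162,025 (over)
Week 31–Week 33: $3,799 + $89,624 + $1,022 = $94,445 (over)
Week 32–Week 34: $89,624 + $1,022 + $59,715 = $150,361 (over)
Week 33–Week 35: $1,022 + $59,715 + $31,183 = $91,920 (over)
Week 34–Week 36: $59,715 + $31,183 + $938 = $91,836 (over)
Week 35–Week 37: $31,183 + $938 + $39,600 = $71,721 (under)
Week 36–Week 38: $938 + $39,600 + $61,014 = $101,552 (over)
Week 37–Week 39: $39,600 + $61,014 + $28,800 = $129,414 (over)
Week 38–Week 40: $61,014 + $28,800 + $33,864 = $123,678 (over)
8 windows exceed the threshold.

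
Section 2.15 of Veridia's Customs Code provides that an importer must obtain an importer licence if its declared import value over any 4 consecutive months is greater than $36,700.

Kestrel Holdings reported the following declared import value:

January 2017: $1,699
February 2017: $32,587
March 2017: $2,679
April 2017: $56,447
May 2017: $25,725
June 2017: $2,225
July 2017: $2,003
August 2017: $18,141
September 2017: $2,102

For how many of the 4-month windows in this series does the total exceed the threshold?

January 2017–April 2017: $1,699 + $32,587 + $2,679 + $56,447 = $93,412 (over)
February 2017–May 2017: $32,587 + $2,679 + $56,447 + $25,725 = $117,438 (over)
March 2017–June 2017: $2,679 + $56,447 + $25,725 + $2,225 = $87,076 (over)
April 2017–July 2017: $56,447 + $25,725 + $2,225 + $2,003 = $86,400 (over)
May 2017–August 2017: $25,725 + $2,225 + $2,003 + $18,141 = $48,094 (over)
June 2017–September 2017: $2,225 + $2,003 + $18,141 + $2,102 = $24,471 (under)
5 windows exceed the threshold.

5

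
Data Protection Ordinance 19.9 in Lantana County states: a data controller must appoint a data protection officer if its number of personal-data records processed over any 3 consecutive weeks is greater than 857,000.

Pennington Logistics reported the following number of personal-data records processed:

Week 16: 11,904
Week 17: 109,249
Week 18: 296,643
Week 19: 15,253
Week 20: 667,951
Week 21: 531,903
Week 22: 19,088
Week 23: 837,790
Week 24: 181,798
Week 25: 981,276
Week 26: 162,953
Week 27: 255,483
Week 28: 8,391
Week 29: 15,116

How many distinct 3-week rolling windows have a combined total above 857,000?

Week 16–Week 18: 11,904 + 109,249 + 296,643 = 417,796 (under)
Week 17–Week 19: 109,249 + 296,643 + 15,253 = 421,145 (under)
Week 18–Week 20: 296,643 + 15,253 + 667,951 = 979,847 (over)
Week 19–Week 21: 15,253 + 667,951 + 531,903 = 1,215,107 (over)
Week 20–Week 22: 667,951 + 531,903 + 19,088 = 1,218,942 (over)
Week 21–Week 23: 531,903 + 19,088 + 837,790 = 1,388,781 (over)
Week 22–Week 24: 19,088 + 837,790 + 181,798 = 1,038,676 (over)
Week 23–Week 25: 837,790 + 181,798 + 981,276 = 2,000,864 (over)
Week 24–Week 26: 181,798 + 981,276 + 162,953 = 1,326,027 (over)
Week 25–Week 27: 981,276 + 162,953 + 255,483 = 1,399,712 (over)
Week 26–Week 28: 162,953 + 255,483 + 8,391 = 426,827 (under)
Week 27–Week 29: 255,483 + 8,391 + 15,116 = 278,990 (under)
8 windows exceed the threshold.

8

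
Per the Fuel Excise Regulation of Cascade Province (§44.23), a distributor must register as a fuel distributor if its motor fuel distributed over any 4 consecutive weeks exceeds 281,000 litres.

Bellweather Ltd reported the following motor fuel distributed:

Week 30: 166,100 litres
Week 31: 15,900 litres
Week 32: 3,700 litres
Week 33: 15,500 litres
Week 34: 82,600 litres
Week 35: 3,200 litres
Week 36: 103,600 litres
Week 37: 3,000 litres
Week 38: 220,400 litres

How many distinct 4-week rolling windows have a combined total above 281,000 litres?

Week 30–Week 33: 166,100 litres + 15,900 litres + 3,700 litres + 15,500 litres = 201,200 litres (under)
Week 31–Week 34: 15,900 litres + 3,700 litres + 15,500 litres + 82,600 litres = 117,700 litres (under)
Week 32–Week 35: 3,700 litres + 15,500 litres + 82,600 litres + 3,200 litres = 105,000 litres (under)
Week 33–Week 36: 15,500 litres + 82,600 litres + 3,200 litres + 103,600 litres = 204,900 litres (under)
Week 34–Week 37: 82,600 litres + 3,200 litres + 103,600 litres + 3,000 litres = 192,400 litres (under)
Week 35–Week 38: 3,200 litres + 103,600 litres + 3,000 litres + 220,400 litres = 330,200 litres (over)
1 window exceeds the threshold.

1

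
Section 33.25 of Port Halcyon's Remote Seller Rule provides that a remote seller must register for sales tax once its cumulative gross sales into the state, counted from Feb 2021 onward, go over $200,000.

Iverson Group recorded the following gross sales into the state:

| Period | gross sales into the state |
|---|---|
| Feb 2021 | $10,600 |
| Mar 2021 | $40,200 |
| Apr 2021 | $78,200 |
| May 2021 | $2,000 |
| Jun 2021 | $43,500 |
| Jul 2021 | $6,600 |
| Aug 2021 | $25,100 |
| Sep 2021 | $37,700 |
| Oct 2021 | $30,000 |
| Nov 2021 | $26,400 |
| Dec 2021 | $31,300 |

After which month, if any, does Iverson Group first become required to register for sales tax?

Through Feb 2021: $10,600
Through Mar 2021: $50,800
Through Apr 2021: $129,000
Through May 2021: $131,000
Through Jun 2021: $174,500
Through Jul 2021: $181,100
Through Aug 2021: $206,200 ← exceeds threshold

Aug 2021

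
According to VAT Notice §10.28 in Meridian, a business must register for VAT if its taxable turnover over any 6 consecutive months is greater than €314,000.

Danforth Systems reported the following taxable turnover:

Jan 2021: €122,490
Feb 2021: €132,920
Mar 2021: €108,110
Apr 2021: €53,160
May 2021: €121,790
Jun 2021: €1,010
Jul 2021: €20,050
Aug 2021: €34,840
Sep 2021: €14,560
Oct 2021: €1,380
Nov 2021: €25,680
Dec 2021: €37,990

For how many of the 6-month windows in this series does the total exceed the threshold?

Jan 2021–Jun 2021: €122,490 + €132,920 + €108,110 + €53,160 + €121,790 + €1,010 = €539,480 (over)
Feb 2021–Jul 2021: €132,920 + €108,110 + €53,160 + €121,790 + €1,010 + €20,050 = €437,040 (over)
Mar 2021–Aug 2021: €108,110 + €53,160 + €121,790 + €1,010 + €20,050 + €34,840 = €338,960 (over)
Apr 2021–Sep 2021: €53,160 + €121,790 + €1,010 + €20,050 + €34,840 + €14,560 = €245,410 (under)
May 2021–Oct 2021: €121,790 + €1,010 + €20,050 + €34,840 + €14,560 + €1,380 = €193,630 (under)
Jun 2021–Nov 2021: €1,010 + €20,050 + €34,840 + €14,560 + €1,380 + €25,680 = €97,520 (under)
Jul 2021–Dec 2021: €20,050 + €34,840 + €14,560 + €1,380 + €25,680 + €37,990 = €134,500 (under)
3 windows exceed the threshold.

3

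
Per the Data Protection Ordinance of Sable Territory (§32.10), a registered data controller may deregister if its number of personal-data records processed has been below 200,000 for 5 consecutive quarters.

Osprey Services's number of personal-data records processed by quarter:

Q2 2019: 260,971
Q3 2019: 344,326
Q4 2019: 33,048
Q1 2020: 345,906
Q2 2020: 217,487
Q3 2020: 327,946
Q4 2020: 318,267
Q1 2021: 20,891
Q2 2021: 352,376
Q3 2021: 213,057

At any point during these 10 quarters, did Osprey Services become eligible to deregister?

No

Quarters below 200,000: Q4 2019, Q1 2021.
Longest run of consecutive quarters below the threshold: 1.
1 < 5, so Osprey Services never became eligible.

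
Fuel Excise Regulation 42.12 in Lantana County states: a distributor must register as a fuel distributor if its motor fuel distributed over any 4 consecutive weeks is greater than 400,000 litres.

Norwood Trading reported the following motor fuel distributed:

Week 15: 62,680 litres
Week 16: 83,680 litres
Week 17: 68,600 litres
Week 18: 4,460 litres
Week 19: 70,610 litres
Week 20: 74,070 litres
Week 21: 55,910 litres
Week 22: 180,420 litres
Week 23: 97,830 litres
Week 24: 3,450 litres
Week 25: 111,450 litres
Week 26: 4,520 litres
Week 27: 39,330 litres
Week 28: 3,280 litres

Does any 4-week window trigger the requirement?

Week 15–Week 18: 62,680 litres + 83,680 litres + 68,600 litres + 4,460 litres = 219,420 litres (under)
Week 16–Week 19: 83,680 litres + 68,600 litres + 4,460 litres + 70,610 litres = 227,350 litres (under)
Week 17–Week 20: 68,600 litres + 4,460 litres + 70,610 litres + 74,070 litres = 217,740 litres (under)
Week 18–Week 21: 4,460 litres + 70,610 litres + 74,070 litres + 55,910 litres = 205,050 litres (under)
Week 19–Week 22: 70,610 litres + 74,070 litres + 55,910 litres + 180,420 litres = 381,010 litres (under)
Week 20–Week 23: 74,070 litres + 55,910 litres + 180,420 litres + 97,830 litres = 408,230 litres (over)
Week 21–Week 24: 55,910 litres + 180,420 litres + 97,830 litres + 3,450 litres = 337,610 litres (under)
Week 22–Week 25: 180,420 litres + 97,830 litres + 3,450 litres + 111,450 litres = 393,150 litres (under)
Week 23–Week 26: 97,830 litres + 3,450 litres + 111,450 litres + 4,520 litres = 217,250 litres (under)
Week 24–Week 27: 3,450 litres + 111,450 litres + 4,520 litres + 39,330 litres = 158,750 litres (under)
Week 25–Week 28: 111,450 litres + 4,520 litres + 39,330 litres + 3,280 litres = 158,580 litres (under)
At least one window exceeds 400,000 litres.

Yes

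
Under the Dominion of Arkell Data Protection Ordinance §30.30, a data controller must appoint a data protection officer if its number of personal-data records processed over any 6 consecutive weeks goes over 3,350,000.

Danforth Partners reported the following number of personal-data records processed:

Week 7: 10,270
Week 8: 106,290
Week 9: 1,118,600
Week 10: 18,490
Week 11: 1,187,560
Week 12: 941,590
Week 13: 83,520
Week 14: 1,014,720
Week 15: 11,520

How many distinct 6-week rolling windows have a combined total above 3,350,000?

3

Week 7–Week 12: 10,270 + 106,290 + 1,118,600 + 18,490 + 1,187,560 + 941,590 = 3,382,800 (over)
Week 8–Week 13: 106,290 + 1,118,600 + 18,490 + 1,187,560 + 941,590 + 83,520 = 3,456,050 (over)
Week 9–Week 14: 1,118,600 + 18,490 + 1,187,560 + 941,590 + 83,520 + 1,014,720 = 4,364,480 (over)
Week 10–Week 15: 18,490 + 1,187,560 + 941,590 + 83,520 + 1,014,720 + 11,520 = 3,257,400 (under)
3 windows exceed the threshold.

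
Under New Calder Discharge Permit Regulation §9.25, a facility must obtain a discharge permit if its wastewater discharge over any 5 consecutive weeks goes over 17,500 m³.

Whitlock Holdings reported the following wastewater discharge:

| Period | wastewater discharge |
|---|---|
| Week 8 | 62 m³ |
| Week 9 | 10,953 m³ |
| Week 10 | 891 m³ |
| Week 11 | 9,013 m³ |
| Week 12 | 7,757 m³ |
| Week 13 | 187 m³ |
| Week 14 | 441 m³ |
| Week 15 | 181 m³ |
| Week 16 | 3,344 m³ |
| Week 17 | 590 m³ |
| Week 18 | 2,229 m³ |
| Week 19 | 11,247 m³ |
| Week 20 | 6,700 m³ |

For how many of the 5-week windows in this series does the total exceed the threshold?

6

Week 8–Week 12: 62 m³ + 10,953 m³ + 891 m³ + 9,013 m³ + 7,757 m³ = 28,676 m³ (over)
Week 9–Week 13: 10,953 m³ + 891 m³ + 9,013 m³ + 7,757 m³ + 187 m³ = 28,801 m³ (over)
Week 10–Week 14: 891 m³ + 9,013 m³ + 7,757 m³ + 187 m³ + 441 m³ = 18,289 m³ (over)
Week 11–Week 15: 9,013 m³ + 7,757 m³ + 187 m³ + 441 m³ + 181 m³ = 17,579 m³ (over)
Week 12–Week 16: 7,757 m³ + 187 m³ + 441 m³ + 181 m³ + 3,344 m³ = 11,910 m³ (under)
Week 13–Week 17: 187 m³ + 441 m³ + 181 m³ + 3,344 m³ + 590 m³ = 4,743 m³ (under)
Week 14–Week 18: 441 m³ + 181 m³ + 3,344 m³ + 590 m³ + 2,229 m³ = 6,785 m³ (under)
Week 15–Week 19: 181 m³ + 3,344 m³ + 590 m³ + 2,229 m³ + 11,247 m³ = 17,591 m³ (over)
Week 16–Week 20: 3,344 m³ + 590 m³ + 2,229 m³ + 11,247 m³ + 6,700 m³ = 24,110 m³ (over)
6 windows exceed the threshold.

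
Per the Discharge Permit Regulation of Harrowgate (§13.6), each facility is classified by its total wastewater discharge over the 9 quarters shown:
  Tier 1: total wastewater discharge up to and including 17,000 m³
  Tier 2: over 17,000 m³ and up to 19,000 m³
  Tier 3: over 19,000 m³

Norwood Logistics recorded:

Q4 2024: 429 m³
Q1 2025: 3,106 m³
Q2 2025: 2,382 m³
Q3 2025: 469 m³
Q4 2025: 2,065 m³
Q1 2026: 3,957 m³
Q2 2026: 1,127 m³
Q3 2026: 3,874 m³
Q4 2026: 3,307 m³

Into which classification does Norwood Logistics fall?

Total wastewater discharge: 429 m³ + 3,106 m³ + 2,382 m³ + 469 m³ + 2,065 m³ + 3,957 m³ + 1,127 m³ + 3,874 m³ + 3,307 m³ = 20,716 m³.
20,716 m³ > 19,000 m³, so Tier 3 applies.

Tier 3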